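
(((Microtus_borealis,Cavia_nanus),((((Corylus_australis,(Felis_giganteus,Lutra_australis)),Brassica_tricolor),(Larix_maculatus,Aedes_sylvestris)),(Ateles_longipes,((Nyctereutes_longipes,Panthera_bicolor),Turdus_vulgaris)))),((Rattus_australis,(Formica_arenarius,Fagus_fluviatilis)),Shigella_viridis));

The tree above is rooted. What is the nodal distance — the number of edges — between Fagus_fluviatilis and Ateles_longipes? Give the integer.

The MRCA of Fagus_fluviatilis and Ateles_longipes is the root of the tree.
From Fagus_fluviatilis up to that node: 4 branches. From Ateles_longipes up to the same node: 4 branches. Total: 4 + 4 = 8.

8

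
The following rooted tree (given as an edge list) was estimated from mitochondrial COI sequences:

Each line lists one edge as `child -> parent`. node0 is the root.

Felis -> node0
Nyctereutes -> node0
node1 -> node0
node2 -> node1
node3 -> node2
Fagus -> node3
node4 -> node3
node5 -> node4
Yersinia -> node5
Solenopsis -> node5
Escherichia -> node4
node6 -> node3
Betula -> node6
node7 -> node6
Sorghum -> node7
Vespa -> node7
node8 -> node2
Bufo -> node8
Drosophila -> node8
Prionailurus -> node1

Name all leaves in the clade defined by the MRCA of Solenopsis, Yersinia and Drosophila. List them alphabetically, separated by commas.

Betula, Bufo, Drosophila, Escherichia, Fagus, Solenopsis, Sorghum, Vespa, Yersinia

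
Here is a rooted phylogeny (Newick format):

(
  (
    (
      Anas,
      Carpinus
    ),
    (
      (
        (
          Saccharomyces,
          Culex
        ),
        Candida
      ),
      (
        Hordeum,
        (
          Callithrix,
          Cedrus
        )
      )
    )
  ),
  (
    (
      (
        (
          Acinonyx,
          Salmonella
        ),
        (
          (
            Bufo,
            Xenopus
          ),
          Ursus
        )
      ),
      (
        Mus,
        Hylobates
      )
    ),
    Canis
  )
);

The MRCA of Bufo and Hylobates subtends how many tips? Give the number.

The MRCA of Bufo and Hylobates is the node subtending (((Acinonyx,Salmonella),((Bufo,Xenopus),Ursus)),(Mus,Hylobates)).
That clade contains 7 terminal taxa: Acinonyx, Bufo, Hylobates, Mus, Salmonella, Ursus, Xenopus.

7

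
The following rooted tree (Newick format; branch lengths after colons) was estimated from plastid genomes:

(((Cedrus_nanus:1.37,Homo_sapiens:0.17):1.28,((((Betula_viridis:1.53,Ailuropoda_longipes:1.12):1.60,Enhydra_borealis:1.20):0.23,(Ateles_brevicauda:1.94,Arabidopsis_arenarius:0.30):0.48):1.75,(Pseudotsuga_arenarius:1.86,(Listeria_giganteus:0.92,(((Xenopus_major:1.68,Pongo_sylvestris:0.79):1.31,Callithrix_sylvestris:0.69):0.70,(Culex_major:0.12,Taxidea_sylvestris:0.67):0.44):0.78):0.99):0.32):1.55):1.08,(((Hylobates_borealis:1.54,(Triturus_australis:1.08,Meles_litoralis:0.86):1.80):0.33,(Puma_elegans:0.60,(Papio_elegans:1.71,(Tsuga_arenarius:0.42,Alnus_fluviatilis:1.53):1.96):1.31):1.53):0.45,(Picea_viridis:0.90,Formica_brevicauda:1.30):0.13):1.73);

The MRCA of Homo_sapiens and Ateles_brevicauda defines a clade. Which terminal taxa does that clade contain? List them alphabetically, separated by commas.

Tracing Homo_sapiens: it sits inside (Cedrus_nanus,Homo_sapiens).
Tracing Ateles_brevicauda: it sits inside (Ateles_brevicauda,Arabidopsis_arenarius).
The smallest clade enclosing both is ((Cedrus_nanus,Homo_sapiens),((((Betula_viridis,Ailuropoda_longipes),Enhydra_borealis),(Ateles_brevicauda,Arabidopsis_arenarius)),(Pseudotsuga_arenarius,(Listeria_giganteus,(((Xenopus_major,Pongo_sylvestris),Callithrix_sylvestris),(Culex_major,Taxidea_sylvestris)))))); the answer is its 14 terminal taxa in alphabetical order.

Ailuropoda_longipes, Arabidopsis_arenarius, Ateles_brevicauda, Betula_viridis, Callithrix_sylvestris, Cedrus_nanus, Culex_major, Enhydra_borealis, Homo_sapiens, Listeria_giganteus, Pongo_sylvestris, Pseudotsuga_arenarius, Taxidea_sylvestris, Xenopus_major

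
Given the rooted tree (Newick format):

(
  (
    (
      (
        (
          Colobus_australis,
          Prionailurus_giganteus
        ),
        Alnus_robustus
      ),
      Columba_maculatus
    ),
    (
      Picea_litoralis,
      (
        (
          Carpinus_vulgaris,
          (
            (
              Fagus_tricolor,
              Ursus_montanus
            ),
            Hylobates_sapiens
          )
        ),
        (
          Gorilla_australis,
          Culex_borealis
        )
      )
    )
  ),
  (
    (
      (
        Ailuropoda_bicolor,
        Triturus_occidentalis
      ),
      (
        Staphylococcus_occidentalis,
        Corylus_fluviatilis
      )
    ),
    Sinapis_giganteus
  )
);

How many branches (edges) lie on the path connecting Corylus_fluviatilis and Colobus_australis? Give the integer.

The MRCA of Corylus_fluviatilis and Colobus_australis is the root of the tree.
From Corylus_fluviatilis up to that node: 4 branches. From Colobus_australis up to the same node: 5 branches. Total: 4 + 5 = 9.

9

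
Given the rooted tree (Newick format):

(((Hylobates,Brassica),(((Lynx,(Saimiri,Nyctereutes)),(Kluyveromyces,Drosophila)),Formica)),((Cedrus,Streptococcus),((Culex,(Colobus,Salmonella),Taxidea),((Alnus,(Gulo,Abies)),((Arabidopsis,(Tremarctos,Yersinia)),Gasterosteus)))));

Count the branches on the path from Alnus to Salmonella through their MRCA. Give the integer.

6

The MRCA of Alnus and Salmonella is the node subtending ((Culex,(Colobus,Salmonella),Taxidea),((Alnus,(Gulo,Abies)),((Arabidopsis,(Tremarctos,Yersinia)),Gasterosteus))).
From Alnus up to that node: 3 branches. From Salmonella up to the same node: 3 branches. Total: 3 + 3 = 6.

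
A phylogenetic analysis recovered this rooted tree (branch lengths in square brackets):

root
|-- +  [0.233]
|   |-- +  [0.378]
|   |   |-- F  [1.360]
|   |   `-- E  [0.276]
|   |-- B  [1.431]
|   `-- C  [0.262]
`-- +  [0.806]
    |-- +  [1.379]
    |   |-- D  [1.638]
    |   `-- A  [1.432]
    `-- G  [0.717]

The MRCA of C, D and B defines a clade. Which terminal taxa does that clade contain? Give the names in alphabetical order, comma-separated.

Tracing C: it sits inside ((F,E),B,C).
Tracing D: it sits inside (D,A).
Tracing B: it sits inside ((F,E),B,C).
The smallest clade enclosing all 3 is the whole tree (their MRCA is the root), so the answer is all 7 tips in alphabetical order.

A, B, C, D, E, F, G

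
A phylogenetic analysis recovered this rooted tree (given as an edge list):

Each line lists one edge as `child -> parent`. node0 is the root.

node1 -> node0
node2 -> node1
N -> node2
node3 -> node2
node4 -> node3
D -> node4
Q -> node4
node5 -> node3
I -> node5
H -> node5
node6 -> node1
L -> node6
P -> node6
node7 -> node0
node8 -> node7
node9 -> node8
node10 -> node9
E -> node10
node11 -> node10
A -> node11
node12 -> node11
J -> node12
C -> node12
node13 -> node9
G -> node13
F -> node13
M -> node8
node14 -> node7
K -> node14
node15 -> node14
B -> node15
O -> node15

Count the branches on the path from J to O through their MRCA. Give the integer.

The MRCA of J and O is the node subtending ((((E,(A,(J,C))),(G,F)),M),(K,(B,O))).
From J up to that node: 6 branches. From O up to the same node: 3 branches. Total: 6 + 3 = 9.

9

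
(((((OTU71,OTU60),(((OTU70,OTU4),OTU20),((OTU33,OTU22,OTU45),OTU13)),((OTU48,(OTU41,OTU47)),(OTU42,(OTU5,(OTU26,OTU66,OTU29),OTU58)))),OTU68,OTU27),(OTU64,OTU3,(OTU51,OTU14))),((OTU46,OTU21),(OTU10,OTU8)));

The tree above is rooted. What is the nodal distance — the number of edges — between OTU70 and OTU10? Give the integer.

The MRCA of OTU70 and OTU10 is the root of the tree.
From OTU70 up to that node: 7 branches. From OTU10 up to the same node: 3 branches. Total: 7 + 3 = 10.

10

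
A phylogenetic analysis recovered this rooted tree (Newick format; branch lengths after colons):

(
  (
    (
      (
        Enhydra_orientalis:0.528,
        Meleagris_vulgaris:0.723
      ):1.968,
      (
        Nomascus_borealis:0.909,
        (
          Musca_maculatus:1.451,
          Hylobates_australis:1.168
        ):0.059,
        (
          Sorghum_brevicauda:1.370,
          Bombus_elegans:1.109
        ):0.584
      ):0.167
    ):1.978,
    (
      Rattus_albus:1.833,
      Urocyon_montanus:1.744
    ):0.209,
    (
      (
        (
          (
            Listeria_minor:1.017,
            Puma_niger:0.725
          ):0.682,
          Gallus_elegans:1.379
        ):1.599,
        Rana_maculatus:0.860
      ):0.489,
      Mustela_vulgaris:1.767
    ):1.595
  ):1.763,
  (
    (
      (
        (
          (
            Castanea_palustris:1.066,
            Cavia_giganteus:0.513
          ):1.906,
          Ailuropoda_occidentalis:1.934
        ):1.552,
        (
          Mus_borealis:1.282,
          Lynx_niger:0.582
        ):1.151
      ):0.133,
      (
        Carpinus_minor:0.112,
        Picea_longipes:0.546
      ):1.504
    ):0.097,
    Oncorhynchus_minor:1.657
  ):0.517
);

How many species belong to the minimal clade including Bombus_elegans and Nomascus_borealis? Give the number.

The MRCA of Bombus_elegans and Nomascus_borealis is the node subtending (Nomascus_borealis,(Musca_maculatus,Hylobates_australis),(Sorghum_brevicauda,Bombus_elegans)).
That clade contains 5 terminal taxa: Bombus_elegans, Hylobates_australis, Musca_maculatus, Nomascus_borealis, Sorghum_brevicauda.

5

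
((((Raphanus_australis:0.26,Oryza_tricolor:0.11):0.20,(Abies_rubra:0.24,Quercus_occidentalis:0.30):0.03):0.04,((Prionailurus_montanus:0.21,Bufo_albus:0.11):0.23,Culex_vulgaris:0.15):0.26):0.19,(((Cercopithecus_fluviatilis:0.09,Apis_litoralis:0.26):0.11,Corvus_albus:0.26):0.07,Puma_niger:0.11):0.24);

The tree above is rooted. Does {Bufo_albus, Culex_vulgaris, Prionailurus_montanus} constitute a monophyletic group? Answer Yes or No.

The most recent common ancestor of these taxa subtends ((Prionailurus_montanus,Bufo_albus),Culex_vulgaris).
That clade has exactly 3 tips — every listed taxon and nothing else — so the group is monophyletic.

Yes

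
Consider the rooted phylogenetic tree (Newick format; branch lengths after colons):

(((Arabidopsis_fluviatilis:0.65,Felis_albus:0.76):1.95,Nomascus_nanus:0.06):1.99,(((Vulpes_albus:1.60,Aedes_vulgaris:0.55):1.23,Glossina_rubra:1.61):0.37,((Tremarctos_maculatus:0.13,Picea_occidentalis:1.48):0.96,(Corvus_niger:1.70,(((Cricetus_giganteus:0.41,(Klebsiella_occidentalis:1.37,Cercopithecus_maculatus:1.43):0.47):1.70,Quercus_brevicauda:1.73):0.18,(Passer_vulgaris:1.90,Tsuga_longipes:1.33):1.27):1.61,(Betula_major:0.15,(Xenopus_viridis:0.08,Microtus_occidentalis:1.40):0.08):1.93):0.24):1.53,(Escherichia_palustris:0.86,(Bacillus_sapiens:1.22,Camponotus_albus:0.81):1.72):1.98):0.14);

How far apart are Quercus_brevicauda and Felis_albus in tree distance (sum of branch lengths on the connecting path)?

The path runs Quercus_brevicauda → … → MRCA → … → Felis_albus; the MRCA is the root of the tree.
Branch lengths along that path: 1.73 + 0.18 + 1.61 + 0.24 + 1.53 + 0.14 + 1.99 + 1.95 + 0.76 = 10.13.

10.13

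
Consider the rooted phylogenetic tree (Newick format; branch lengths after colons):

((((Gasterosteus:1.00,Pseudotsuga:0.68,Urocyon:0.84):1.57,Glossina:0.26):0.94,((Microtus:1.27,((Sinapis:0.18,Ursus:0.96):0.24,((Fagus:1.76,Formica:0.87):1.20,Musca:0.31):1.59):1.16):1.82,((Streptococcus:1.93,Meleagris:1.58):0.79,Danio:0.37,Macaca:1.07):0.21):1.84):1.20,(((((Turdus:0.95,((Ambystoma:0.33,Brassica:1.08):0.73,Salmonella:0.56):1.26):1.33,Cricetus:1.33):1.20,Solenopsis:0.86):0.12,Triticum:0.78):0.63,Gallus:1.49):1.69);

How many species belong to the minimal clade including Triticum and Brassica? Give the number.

The MRCA of Triticum and Brassica is the node subtending ((((Turdus,((Ambystoma,Brassica),Salmonella)),Cricetus),Solenopsis),Triticum).
That clade contains 7 terminal taxa: Ambystoma, Brassica, Cricetus, Salmonella, Solenopsis, Triticum, Turdus.

7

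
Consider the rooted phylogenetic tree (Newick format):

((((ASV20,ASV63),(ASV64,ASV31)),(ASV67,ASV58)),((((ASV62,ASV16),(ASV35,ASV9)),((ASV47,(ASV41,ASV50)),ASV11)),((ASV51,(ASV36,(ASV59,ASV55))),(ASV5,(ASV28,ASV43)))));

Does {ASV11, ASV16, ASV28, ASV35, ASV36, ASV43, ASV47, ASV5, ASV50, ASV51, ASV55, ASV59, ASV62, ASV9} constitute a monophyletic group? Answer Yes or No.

No

The MRCA of the listed taxa subtends ((((ASV62,ASV16),(ASV35,ASV9)),((ASV47,(ASV41,ASV50)),ASV11)),((ASV51,(ASV36,(ASV59,ASV55))),(ASV5,(ASV28,ASV43)))).
That clade also contains ASV41, which is not in the proposed group, so the group is not monophyletic.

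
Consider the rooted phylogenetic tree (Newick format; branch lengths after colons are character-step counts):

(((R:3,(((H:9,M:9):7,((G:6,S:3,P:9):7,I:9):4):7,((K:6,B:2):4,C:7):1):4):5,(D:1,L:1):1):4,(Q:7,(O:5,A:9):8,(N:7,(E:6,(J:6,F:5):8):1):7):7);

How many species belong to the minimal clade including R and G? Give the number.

10

The MRCA of R and G is the node subtending (R,(((H,M),((G,S,P),I)),((K,B),C))).
That clade contains 10 terminal taxa: B, C, G, H, I, K, M, P, R, S.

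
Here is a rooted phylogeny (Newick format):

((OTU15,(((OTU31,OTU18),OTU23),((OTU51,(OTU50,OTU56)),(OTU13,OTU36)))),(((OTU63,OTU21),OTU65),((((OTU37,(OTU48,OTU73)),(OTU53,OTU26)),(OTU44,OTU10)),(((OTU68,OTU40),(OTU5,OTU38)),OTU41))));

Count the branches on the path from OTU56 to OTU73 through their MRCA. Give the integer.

13

The MRCA of OTU56 and OTU73 is the root of the tree.
From OTU56 up to that node: 6 branches. From OTU73 up to the same node: 7 branches. Total: 6 + 7 = 13.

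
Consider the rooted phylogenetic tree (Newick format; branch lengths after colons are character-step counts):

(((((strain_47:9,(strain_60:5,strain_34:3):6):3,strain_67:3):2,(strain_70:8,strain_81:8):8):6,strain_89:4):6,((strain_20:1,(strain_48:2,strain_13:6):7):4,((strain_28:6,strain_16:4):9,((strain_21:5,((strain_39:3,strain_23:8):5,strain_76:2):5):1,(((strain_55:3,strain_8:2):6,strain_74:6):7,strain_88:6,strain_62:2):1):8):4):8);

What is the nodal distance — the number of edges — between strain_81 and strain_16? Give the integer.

8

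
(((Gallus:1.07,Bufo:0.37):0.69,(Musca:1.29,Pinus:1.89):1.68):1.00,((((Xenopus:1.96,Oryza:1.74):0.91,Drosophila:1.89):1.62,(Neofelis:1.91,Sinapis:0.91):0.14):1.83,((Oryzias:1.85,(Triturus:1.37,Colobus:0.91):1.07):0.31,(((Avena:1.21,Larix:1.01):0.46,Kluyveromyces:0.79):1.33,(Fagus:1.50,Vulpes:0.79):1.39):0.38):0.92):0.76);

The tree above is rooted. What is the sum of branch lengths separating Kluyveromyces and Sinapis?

The path runs Kluyveromyces → … → MRCA → … → Sinapis; the MRCA is the node subtending ((((Xenopus,Oryza),Drosophila),(Neofelis,Sinapis)),((Oryzias,(Triturus,Colobus)),(((Avena,Larix),Kluyveromyces),(Fagus,Vulpes)))).
Branch lengths along that path: 0.79 + 1.33 + 0.38 + 0.92 + 1.83 + 0.14 + 0.91 = 6.30.

6.30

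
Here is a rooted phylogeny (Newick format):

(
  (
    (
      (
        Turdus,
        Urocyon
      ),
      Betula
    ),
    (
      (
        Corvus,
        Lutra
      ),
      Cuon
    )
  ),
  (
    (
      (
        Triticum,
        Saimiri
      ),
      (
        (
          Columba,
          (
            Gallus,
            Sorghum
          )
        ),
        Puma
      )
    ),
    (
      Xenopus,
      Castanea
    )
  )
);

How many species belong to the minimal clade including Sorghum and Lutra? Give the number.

14

The MRCA of Sorghum and Lutra is the root, so the clade is the entire tree.
That clade contains 14 terminal taxa: Betula, Castanea, Columba, Corvus, Cuon, Gallus, Lutra, Puma, Saimiri, Sorghum, Triticum, Turdus, Urocyon, Xenopus.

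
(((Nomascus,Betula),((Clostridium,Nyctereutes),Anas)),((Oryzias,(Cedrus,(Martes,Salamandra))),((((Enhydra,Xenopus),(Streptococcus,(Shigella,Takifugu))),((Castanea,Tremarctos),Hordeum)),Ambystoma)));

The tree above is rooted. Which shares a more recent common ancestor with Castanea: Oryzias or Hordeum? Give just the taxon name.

The MRCA of Castanea and Hordeum subtends ((Castanea,Tremarctos),Hordeum) (3 taxa).
The MRCA of Castanea and Oryzias subtends ((Oryzias,(Cedrus,(Martes,Salamandra))),((((Enhydra,Xenopus),(Streptococcus,(Shigella,Takifugu))),((Castanea,Tremarctos),Hordeum)),Ambystoma)) (13 taxa).
The first is nested inside the second, so Castanea shares a more recent common ancestor with Hordeum.

Hordeum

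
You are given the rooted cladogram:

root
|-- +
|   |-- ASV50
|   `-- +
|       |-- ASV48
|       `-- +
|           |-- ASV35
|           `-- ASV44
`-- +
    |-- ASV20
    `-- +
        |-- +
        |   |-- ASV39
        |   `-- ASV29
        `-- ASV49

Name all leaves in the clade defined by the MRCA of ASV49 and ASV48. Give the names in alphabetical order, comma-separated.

Tracing ASV49: it sits inside ((ASV39,ASV29),ASV49).
Tracing ASV48: it sits inside (ASV48,(ASV35,ASV44)).
The smallest clade enclosing both is the whole tree (their MRCA is the root), so the answer is all 8 tips in alphabetical order.

ASV20, ASV29, ASV35, ASV39, ASV44, ASV48, ASV49, ASV50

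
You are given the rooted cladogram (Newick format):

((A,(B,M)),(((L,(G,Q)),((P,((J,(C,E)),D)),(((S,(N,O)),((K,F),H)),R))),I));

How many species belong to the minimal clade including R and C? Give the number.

12

The MRCA of R and C is the node subtending ((P,((J,(C,E)),D)),(((S,(N,O)),((K,F),H)),R)).
That clade contains 12 terminal taxa: C, D, E, F, H, J, K, N, O, P, R, S.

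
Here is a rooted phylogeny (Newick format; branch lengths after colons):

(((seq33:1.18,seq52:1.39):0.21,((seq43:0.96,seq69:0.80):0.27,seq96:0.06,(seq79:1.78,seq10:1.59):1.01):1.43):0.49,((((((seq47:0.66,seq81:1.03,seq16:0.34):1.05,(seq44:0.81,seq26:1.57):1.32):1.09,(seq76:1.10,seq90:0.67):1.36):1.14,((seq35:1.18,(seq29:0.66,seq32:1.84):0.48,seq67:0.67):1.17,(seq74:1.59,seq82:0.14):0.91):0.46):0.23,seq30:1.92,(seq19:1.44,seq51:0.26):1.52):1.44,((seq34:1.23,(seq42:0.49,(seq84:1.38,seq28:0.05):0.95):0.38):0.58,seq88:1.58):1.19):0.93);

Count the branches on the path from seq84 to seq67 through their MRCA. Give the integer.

The MRCA of seq84 and seq67 is the node subtending ((((((seq47,seq81,seq16),(seq44,seq26)),(seq76,seq90)),((seq35,(seq29,seq32),seq67),(seq74,seq82))),seq30,(seq19,seq51)),((seq34,(seq42,(seq84,seq28))),seq88)).
From seq84 up to that node: 5 branches. From seq67 up to the same node: 5 branches. Total: 5 + 5 = 10.

10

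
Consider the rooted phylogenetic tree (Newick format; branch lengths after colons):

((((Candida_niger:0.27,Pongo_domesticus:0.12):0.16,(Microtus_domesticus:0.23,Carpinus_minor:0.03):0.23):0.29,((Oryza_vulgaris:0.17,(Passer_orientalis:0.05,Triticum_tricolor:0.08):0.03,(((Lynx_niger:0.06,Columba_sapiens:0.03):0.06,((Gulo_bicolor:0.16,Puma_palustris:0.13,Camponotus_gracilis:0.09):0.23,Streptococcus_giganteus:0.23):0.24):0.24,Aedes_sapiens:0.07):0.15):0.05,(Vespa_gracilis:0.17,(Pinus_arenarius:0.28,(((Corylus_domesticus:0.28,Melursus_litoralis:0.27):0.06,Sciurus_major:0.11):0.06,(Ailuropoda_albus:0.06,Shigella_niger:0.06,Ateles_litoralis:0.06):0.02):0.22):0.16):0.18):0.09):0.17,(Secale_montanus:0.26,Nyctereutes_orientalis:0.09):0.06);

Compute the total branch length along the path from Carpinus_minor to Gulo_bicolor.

1.71

The path runs Carpinus_minor → … → MRCA → … → Gulo_bicolor; the MRCA is the node subtending (((Candida_niger,Pongo_domesticus),(Microtus_domesticus,Carpinus_minor)),((Oryza_vulgaris,(Passer_orientalis,Triticum_tricolor),(((Lynx_niger,Columba_sapiens),((Gulo_bicolor,Puma_palustris,Camponotus_gracilis),Streptococcus_giganteus)),Aedes_sapiens)),(Vespa_gracilis,(Pinus_arenarius,(((Corylus_domesticus,Melursus_litoralis),Sciurus_major),(Ailuropoda_albus,Shigella_niger,Ateles_litoralis)))))).
Branch lengths along that path: 0.03 + 0.23 + 0.29 + 0.09 + 0.05 + 0.15 + 0.24 + 0.24 + 0.23 + 0.16 = 1.71.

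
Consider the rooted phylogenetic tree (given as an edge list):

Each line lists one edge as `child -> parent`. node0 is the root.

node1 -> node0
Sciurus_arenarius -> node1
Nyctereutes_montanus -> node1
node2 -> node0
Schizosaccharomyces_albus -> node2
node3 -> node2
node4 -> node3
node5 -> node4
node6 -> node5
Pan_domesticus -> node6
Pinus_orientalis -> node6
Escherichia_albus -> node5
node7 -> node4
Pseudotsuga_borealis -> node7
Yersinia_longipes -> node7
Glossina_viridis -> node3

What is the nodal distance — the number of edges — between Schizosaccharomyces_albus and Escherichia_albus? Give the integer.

The MRCA of Schizosaccharomyces_albus and Escherichia_albus is the node subtending (Schizosaccharomyces_albus,((((Pan_domesticus,Pinus_orientalis),Escherichia_albus),(Pseudotsuga_borealis,Yersinia_longipes)),Glossina_viridis)).
From Schizosaccharomyces_albus up to that node: 1 branch. From Escherichia_albus up to the same node: 4 branches. Total: 1 + 4 = 5.

5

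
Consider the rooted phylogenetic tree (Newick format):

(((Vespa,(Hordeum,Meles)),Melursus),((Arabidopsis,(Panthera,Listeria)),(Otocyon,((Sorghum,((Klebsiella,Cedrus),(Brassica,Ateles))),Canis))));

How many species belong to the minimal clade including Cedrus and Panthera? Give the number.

10

The MRCA of Cedrus and Panthera is the node subtending ((Arabidopsis,(Panthera,Listeria)),(Otocyon,((Sorghum,((Klebsiella,Cedrus),(Brassica,Ateles))),Canis))).
That clade contains 10 terminal taxa: Arabidopsis, Ateles, Brassica, Canis, Cedrus, Klebsiella, Listeria, Otocyon, Panthera, Sorghum.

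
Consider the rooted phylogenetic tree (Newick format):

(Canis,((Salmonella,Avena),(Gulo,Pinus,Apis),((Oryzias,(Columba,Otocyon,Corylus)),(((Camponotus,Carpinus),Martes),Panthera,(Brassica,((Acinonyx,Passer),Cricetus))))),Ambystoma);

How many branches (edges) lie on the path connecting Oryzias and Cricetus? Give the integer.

6

The MRCA of Oryzias and Cricetus is the node subtending ((Oryzias,(Columba,Otocyon,Corylus)),(((Camponotus,Carpinus),Martes),Panthera,(Brassica,((Acinonyx,Passer),Cricetus)))).
From Oryzias up to that node: 2 branches. From Cricetus up to the same node: 4 branches. Total: 2 + 4 = 6.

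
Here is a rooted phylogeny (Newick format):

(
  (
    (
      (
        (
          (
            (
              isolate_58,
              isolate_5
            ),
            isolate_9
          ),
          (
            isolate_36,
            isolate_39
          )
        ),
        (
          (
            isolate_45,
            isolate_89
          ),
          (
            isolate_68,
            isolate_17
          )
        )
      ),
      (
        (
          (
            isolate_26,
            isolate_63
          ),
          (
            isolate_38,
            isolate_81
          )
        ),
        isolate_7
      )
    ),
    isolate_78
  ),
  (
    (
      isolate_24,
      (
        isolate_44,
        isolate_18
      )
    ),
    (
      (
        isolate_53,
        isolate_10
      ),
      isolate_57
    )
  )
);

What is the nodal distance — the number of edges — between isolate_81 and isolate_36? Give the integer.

The MRCA of isolate_81 and isolate_36 is the node subtending (((((isolate_58,isolate_5),isolate_9),(isolate_36,isolate_39)),((isolate_45,isolate_89),(isolate_68,isolate_17))),(((isolate_26,isolate_63),(isolate_38,isolate_81)),isolate_7)).
From isolate_81 up to that node: 4 branches. From isolate_36 up to the same node: 4 branches. Total: 4 + 4 = 8.

8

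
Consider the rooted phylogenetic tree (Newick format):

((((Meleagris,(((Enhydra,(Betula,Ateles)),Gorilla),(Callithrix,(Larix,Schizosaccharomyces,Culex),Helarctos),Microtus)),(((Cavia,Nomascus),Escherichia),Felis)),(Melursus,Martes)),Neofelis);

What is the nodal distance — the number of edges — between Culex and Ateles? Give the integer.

The MRCA of Culex and Ateles is the node subtending (((Enhydra,(Betula,Ateles)),Gorilla),(Callithrix,(Larix,Schizosaccharomyces,Culex),Helarctos),Microtus).
From Culex up to that node: 3 branches. From Ateles up to the same node: 4 branches. Total: 3 + 4 = 7.

7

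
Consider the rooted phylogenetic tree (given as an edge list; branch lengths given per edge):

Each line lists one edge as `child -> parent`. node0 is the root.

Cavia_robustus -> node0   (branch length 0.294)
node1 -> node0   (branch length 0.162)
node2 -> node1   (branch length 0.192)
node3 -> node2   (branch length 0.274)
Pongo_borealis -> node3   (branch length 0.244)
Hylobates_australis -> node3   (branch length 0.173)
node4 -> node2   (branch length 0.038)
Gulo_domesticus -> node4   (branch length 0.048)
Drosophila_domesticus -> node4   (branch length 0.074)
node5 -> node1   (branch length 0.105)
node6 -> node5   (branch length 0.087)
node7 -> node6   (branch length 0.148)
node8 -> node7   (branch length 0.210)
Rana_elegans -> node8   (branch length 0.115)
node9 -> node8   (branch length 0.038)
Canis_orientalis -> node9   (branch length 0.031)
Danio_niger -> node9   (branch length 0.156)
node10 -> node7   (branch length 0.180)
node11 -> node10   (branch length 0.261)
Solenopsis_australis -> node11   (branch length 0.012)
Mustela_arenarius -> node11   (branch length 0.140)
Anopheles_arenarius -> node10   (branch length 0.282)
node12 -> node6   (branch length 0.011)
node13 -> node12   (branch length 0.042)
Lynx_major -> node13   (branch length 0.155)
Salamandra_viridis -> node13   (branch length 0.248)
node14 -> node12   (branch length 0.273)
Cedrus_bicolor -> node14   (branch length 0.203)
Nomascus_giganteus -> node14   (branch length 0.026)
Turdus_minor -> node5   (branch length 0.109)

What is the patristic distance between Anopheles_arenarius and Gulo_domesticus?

The path runs Anopheles_arenarius → … → MRCA → … → Gulo_domesticus; the MRCA is the node subtending (((Pongo_borealis,Hylobates_australis),(Gulo_domesticus,Drosophila_domesticus)),((((Rana_elegans,(Canis_orientalis,Danio_niger)),((Solenopsis_australis,Mustela_arenarius),Anopheles_arenarius)),((Lynx_major,Salamandra_viridis),(Cedrus_bicolor,Nomascus_giganteus))),Turdus_minor)).
Branch lengths along that path: 0.282 + 0.180 + 0.148 + 0.087 + 0.105 + 0.192 + 0.038 + 0.048 = 1.080.

1.080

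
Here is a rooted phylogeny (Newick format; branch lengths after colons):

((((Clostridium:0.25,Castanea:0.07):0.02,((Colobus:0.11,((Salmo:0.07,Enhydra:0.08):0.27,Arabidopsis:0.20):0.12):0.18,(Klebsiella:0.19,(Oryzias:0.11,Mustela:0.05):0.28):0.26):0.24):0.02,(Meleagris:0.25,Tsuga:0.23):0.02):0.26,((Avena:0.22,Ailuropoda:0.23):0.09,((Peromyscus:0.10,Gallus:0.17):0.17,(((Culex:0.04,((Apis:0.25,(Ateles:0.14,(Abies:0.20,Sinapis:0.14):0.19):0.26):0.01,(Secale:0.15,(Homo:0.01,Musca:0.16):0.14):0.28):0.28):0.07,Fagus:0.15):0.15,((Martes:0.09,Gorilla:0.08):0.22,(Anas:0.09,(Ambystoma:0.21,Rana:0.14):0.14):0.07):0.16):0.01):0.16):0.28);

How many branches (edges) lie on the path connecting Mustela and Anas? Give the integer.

The MRCA of Mustela and Anas is the root of the tree.
From Mustela up to that node: 6 branches. From Anas up to the same node: 6 branches. Total: 6 + 6 = 12.

12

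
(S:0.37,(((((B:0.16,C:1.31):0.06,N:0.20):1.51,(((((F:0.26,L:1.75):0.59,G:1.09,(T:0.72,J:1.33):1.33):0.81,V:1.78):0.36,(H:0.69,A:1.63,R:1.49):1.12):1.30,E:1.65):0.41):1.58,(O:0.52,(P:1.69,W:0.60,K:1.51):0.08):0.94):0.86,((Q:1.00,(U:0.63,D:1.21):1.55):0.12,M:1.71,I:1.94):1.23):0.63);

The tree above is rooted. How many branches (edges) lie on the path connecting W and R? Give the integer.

The MRCA of W and R is the node subtending ((((B,C),N),(((((F,L),G,(T,J)),V),(H,A,R)),E)),(O,(P,W,K))).
From W up to that node: 3 branches. From R up to the same node: 5 branches. Total: 3 + 5 = 8.

8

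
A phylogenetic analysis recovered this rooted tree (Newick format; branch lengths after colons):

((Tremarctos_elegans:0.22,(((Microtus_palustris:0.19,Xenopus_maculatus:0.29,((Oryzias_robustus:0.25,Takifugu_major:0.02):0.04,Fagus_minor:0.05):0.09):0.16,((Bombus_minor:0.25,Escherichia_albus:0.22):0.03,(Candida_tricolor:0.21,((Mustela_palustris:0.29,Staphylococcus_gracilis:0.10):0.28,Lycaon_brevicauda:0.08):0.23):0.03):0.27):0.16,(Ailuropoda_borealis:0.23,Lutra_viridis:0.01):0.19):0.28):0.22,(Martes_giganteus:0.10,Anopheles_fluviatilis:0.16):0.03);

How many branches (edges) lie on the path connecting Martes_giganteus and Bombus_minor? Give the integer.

8

The MRCA of Martes_giganteus and Bombus_minor is the root of the tree.
From Martes_giganteus up to that node: 2 branches. From Bombus_minor up to the same node: 6 branches. Total: 2 + 6 = 8.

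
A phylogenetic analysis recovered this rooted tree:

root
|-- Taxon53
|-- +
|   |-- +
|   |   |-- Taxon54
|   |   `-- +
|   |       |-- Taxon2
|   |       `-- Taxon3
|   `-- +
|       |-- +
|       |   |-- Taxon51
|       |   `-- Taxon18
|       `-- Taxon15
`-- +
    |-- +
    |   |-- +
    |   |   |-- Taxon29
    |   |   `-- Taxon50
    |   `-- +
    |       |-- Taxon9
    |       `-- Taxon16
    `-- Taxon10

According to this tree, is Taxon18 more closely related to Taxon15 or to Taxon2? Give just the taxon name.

Taxon15

The MRCA of Taxon18 and Taxon15 subtends ((Taxon51,Taxon18),Taxon15) (3 taxa).
The MRCA of Taxon18 and Taxon2 subtends ((Taxon54,(Taxon2,Taxon3)),((Taxon51,Taxon18),Taxon15)) (6 taxa).
The first is nested inside the second, so Taxon18 shares a more recent common ancestor with Taxon15.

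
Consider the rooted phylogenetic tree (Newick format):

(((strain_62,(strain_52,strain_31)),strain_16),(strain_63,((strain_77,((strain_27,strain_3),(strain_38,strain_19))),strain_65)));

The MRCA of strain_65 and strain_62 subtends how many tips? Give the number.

11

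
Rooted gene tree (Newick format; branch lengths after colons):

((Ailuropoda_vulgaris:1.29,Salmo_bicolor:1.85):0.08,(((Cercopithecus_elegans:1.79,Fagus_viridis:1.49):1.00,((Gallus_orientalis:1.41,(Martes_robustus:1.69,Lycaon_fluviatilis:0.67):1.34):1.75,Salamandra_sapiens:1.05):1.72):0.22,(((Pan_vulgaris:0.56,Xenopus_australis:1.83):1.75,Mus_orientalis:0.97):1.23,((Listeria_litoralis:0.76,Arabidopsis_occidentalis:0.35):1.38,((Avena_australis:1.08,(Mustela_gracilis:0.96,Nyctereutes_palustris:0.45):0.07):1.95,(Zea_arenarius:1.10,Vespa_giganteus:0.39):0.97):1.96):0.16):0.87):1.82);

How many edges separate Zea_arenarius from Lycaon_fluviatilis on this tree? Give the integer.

The MRCA of Zea_arenarius and Lycaon_fluviatilis is the node subtending (((Cercopithecus_elegans,Fagus_viridis),((Gallus_orientalis,(Martes_robustus,Lycaon_fluviatilis)),Salamandra_sapiens)),(((Pan_vulgaris,Xenopus_australis),Mus_orientalis),((Listeria_litoralis,Arabidopsis_occidentalis),((Avena_australis,(Mustela_gracilis,Nyctereutes_palustris)),(Zea_arenarius,Vespa_giganteus))))).
From Zea_arenarius up to that node: 5 branches. From Lycaon_fluviatilis up to the same node: 5 branches. Total: 5 + 5 = 10.

10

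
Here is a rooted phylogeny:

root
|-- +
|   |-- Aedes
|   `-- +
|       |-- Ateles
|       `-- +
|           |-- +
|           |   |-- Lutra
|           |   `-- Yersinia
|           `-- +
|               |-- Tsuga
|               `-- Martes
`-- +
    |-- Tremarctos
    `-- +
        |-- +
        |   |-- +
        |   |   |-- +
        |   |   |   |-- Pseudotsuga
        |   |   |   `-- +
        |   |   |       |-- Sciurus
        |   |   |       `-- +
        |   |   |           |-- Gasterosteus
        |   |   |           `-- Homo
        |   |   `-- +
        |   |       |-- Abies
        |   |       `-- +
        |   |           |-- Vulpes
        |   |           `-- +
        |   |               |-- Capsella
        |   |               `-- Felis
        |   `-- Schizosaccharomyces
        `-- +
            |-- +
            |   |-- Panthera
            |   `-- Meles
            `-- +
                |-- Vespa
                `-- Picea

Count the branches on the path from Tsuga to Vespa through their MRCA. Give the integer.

10

The MRCA of Tsuga and Vespa is the root of the tree.
From Tsuga up to that node: 5 branches. From Vespa up to the same node: 5 branches. Total: 5 + 5 = 10.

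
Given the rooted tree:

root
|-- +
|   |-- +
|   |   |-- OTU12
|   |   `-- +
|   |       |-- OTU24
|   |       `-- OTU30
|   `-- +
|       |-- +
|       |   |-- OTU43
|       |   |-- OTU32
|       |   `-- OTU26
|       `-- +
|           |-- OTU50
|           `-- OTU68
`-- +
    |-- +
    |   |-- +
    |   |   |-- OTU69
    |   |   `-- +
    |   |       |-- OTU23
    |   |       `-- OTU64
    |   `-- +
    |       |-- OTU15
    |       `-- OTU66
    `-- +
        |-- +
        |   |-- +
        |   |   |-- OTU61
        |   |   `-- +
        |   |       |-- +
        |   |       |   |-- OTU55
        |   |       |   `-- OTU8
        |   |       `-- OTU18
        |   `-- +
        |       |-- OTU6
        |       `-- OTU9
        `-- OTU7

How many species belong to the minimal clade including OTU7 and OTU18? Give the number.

7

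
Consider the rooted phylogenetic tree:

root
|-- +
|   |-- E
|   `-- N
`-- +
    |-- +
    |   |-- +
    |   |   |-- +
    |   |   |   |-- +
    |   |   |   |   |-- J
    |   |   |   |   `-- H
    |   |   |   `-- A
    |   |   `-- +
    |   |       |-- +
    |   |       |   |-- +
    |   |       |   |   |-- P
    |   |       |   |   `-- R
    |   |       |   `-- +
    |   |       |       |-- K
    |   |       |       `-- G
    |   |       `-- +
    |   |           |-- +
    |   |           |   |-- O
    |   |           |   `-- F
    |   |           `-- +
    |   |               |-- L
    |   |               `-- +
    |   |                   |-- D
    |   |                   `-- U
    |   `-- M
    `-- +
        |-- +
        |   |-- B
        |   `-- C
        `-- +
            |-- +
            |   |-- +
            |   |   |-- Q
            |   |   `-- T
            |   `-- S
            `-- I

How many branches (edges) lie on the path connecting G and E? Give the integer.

9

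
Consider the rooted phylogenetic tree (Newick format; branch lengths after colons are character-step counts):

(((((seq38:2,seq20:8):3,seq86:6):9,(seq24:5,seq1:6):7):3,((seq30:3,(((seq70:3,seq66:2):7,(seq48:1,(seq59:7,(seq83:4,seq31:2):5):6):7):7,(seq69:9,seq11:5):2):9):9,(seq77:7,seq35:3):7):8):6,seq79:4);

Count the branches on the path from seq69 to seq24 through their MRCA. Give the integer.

The MRCA of seq69 and seq24 is the node subtending ((((seq38,seq20),seq86),(seq24,seq1)),((seq30,(((seq70,seq66),(seq48,(seq59,(seq83,seq31)))),(seq69,seq11))),(seq77,seq35))).
From seq69 up to that node: 5 branches. From seq24 up to the same node: 3 branches. Total: 5 + 3 = 8.

8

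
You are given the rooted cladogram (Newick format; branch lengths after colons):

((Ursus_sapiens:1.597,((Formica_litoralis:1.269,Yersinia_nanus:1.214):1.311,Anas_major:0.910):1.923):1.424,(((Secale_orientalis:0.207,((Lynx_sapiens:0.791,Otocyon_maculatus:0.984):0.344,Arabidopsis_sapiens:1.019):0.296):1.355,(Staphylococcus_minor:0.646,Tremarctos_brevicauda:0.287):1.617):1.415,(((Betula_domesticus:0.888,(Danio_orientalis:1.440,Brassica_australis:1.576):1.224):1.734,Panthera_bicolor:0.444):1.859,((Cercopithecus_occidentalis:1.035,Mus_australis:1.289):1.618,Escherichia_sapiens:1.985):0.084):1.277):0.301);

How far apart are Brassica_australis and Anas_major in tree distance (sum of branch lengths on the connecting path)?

The path runs Brassica_australis → … → MRCA → … → Anas_major; the MRCA is the root of the tree.
Branch lengths along that path: 1.576 + 1.224 + 1.734 + 1.859 + 1.277 + 0.301 + 1.424 + 1.923 + 0.910 = 12.228.

12.228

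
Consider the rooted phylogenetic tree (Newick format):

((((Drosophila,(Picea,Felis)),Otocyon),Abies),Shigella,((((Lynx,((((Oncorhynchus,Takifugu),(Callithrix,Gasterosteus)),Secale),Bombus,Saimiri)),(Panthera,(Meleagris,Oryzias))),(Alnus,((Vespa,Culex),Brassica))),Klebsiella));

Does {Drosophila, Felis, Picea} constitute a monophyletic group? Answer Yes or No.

Yes

The most recent common ancestor of these taxa subtends (Drosophila,(Picea,Felis)).
That clade has exactly 3 tips — every listed taxon and nothing else — so the group is monophyletic.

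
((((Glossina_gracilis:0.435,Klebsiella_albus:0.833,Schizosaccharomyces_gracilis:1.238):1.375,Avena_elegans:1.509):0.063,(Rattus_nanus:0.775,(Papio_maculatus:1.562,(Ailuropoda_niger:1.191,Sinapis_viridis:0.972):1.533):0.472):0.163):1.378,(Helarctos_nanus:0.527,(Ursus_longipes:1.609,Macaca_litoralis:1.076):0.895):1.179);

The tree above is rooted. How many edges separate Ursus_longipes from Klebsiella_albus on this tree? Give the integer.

The MRCA of Ursus_longipes and Klebsiella_albus is the root of the tree.
From Ursus_longipes up to that node: 3 branches. From Klebsiella_albus up to the same node: 4 branches. Total: 3 + 4 = 7.

7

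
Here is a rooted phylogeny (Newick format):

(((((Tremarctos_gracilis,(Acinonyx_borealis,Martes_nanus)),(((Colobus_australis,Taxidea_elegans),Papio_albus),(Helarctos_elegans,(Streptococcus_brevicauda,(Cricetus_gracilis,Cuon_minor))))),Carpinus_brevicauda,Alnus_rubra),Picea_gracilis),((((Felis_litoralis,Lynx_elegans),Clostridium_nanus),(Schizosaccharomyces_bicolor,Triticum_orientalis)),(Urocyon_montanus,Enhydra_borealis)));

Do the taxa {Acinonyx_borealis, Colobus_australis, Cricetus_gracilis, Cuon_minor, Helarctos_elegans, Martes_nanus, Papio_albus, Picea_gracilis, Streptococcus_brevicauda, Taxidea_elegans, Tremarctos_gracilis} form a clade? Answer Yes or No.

The MRCA of the listed taxa subtends ((((Tremarctos_gracilis,(Acinonyx_borealis,Martes_nanus)),(((Colobus_australis,Taxidea_elegans),Papio_albus),(Helarctos_elegans,(Streptococcus_brevicauda,(Cricetus_gracilis,Cuon_minor))))),Carpinus_brevicauda,Alnus_rubra),Picea_gracilis).
That clade also contains Alnus_rubra, Carpinus_brevicauda, which are not in the proposed group, so the group is not monophyletic.

No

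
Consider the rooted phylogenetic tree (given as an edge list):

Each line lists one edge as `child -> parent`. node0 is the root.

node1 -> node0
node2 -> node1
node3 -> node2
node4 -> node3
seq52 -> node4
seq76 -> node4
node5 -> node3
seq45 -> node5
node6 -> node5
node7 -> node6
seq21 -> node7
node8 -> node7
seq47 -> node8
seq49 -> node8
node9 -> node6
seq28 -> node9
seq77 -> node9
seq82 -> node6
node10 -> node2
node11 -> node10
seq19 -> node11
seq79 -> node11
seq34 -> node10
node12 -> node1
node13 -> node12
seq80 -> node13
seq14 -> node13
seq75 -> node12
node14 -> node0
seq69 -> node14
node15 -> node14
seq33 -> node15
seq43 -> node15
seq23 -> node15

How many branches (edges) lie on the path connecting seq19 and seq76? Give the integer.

6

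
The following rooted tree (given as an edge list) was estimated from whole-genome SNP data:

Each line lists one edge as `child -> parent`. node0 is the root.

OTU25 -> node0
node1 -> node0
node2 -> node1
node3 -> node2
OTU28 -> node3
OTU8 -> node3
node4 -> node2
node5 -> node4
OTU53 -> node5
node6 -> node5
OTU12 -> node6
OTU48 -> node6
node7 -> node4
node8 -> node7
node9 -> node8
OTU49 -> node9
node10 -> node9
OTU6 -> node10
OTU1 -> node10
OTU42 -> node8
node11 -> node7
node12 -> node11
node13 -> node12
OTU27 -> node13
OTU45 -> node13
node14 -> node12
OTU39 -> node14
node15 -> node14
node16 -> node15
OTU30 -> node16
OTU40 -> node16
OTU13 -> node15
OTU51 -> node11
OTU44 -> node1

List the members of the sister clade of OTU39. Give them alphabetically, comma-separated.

OTU39 attaches to the tree at the node subtending (OTU39,((OTU30,OTU40),OTU13)).
The other lineage descending from that same node — the sister group — is ((OTU30,OTU40),OTU13); its 3 tips in alphabetical order are the answer.

OTU13, OTU30, OTU40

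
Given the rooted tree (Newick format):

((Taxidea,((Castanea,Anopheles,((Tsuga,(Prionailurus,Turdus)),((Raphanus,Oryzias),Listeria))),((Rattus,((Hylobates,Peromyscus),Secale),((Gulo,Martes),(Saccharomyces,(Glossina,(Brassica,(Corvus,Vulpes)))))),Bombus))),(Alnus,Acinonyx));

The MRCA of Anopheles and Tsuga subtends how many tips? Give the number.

8

The MRCA of Anopheles and Tsuga is the node subtending (Castanea,Anopheles,((Tsuga,(Prionailurus,Turdus)),((Raphanus,Oryzias),Listeria))).
That clade contains 8 terminal taxa: Anopheles, Castanea, Listeria, Oryzias, Prionailurus, Raphanus, Tsuga, Turdus.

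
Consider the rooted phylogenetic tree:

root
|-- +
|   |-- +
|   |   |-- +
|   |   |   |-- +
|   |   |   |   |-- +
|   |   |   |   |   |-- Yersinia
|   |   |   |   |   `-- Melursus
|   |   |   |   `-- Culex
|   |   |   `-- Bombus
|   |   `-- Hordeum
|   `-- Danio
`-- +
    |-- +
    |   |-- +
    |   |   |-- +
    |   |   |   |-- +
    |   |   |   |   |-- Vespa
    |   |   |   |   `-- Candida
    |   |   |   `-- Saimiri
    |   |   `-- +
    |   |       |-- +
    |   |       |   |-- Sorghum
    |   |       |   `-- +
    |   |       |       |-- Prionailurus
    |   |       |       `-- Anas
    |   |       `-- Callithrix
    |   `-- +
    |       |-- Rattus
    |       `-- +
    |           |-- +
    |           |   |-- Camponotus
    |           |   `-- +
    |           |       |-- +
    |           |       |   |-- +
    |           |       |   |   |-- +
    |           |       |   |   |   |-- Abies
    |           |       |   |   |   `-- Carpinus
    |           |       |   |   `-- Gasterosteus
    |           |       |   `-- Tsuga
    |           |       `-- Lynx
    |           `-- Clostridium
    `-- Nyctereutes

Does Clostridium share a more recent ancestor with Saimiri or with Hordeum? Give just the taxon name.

Saimiri

The MRCA of Clostridium and Saimiri subtends ((((Vespa,Candida),Saimiri),((Sorghum,(Prionailurus,Anas)),Callithrix)),(Rattus,((Camponotus,((((Abies,Carpinus),Gasterosteus),Tsuga),Lynx)),Clostridium))) (15 taxa).
The MRCA of Clostridium and Hordeum is the root, subtending the entire tree (22 taxa).
The first is nested inside the second, so Clostridium shares a more recent common ancestor with Saimiri.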